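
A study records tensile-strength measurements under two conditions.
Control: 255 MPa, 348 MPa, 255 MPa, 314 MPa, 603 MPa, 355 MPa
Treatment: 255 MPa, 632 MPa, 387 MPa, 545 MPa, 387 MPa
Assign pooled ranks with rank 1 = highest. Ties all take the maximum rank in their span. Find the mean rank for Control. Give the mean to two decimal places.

7.50

Sorted (descending): 632, 603, 545, 387, 387, 355, 348, 314, 255, 255, 255
The 2 values of 387 occupy positions 4–5 → each gets rank 5.
The 3 values of 255 occupy positions 9–11 → each gets rank 11.
Control values → pooled ranks: 255→11, 348→7, 255→11, 314→8, 603→2, 355→6
Mean rank = (11 + 7 + 11 + 8 + 2 + 6) / 6 = 7.50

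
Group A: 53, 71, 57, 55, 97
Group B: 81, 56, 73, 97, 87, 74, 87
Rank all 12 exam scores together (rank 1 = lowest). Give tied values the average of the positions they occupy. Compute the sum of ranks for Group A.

23.5

Sorted (ascending): 53, 55, 56, 57, 71, 73, 74, 81, 87, 87, 97, 97
The 2 values of 87 occupy positions 9–10 → average rank (9+10)/2 = 9.5.
The 2 values of 97 occupy positions 11–12 → average rank (11+12)/2 = 11.5.
Group A values → pooled ranks: 53→1, 71→5, 57→4, 55→2, 97→11.5
Rank sum = 1 + 5 + 4 + 2 + 11.5 = 23.5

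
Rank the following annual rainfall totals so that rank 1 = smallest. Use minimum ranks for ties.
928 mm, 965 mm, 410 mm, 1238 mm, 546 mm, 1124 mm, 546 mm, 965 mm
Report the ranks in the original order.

Sorted (ascending): 410, 546, 546, 928, 965, 965, 1124, 1238
The 2 values of 546 occupy positions 2–3 → each gets rank 2.
The 2 values of 965 occupy positions 5–6 → each gets rank 5.

4, 5, 1, 8, 2, 7, 2, 5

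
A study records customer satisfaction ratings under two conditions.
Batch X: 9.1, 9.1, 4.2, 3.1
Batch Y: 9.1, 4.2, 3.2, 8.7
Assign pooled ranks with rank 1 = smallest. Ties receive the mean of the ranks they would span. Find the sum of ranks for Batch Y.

17.5

Sorted (ascending): 3.1, 3.2, 4.2, 4.2, 8.7, 9.1, 9.1, 9.1
The 2 values of 4.2 occupy positions 3–4 → average rank (3+4)/2 = 3.5.
The 3 values of 9.1 occupy positions 6–8 → average rank 7.
Batch Y values → pooled ranks: 9.1→7, 4.2→3.5, 3.2→2, 8.7→5
Rank sum = 7 + 3.5 + 2 + 5 = 17.5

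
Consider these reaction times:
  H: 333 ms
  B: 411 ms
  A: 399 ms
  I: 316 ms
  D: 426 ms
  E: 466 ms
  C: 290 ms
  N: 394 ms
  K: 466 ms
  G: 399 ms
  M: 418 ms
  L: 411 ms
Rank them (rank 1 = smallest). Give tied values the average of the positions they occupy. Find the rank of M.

9

Sorted (ascending): 290, 316, 333, 394, 399, 399, 411, 411, 418, 426, 466, 466
The 2 values of 399 occupy positions 5–6 → average rank (5+6)/2 = 5.5.
The 2 values of 411 occupy positions 7–8 → average rank (7+8)/2 = 7.5.
The 2 values of 466 occupy positions 11–12 → average rank (11+12)/2 = 11.5.
M has value 418 ms → rank 9.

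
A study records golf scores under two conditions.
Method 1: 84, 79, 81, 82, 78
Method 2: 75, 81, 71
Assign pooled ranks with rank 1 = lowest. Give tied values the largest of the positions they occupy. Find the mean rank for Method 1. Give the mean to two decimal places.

Sorted (ascending): 71, 75, 78, 79, 81, 81, 82, 84
The 2 values of 81 occupy positions 5–6 → each gets rank 6.
Method 1 values → pooled ranks: 84→8, 79→4, 81→6, 82→7, 78→3
Mean rank = (8 + 4 + 6 + 7 + 3) / 5 = 5.60

5.60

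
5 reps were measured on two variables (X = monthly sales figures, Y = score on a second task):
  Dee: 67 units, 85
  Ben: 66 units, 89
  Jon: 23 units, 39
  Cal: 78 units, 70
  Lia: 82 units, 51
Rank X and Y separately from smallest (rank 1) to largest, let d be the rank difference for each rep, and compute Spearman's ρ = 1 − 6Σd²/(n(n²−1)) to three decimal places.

0.000

Ranks of variable 1: 3, 2, 1, 4, 5
Ranks of variable 2: 4, 5, 1, 3, 2
d = r₁ − r₂: -1, -3, 0, 1, 3
d²: 1, 9, 0, 1, 9; Σd² = 20
ρ = 1 − 6·20/(5·24) = 1 − 120/120 = 0.000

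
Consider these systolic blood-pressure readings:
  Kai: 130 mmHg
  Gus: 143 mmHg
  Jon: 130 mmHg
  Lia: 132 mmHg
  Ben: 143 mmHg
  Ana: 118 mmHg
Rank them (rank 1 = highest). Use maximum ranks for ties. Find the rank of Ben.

2

Sorted (descending): 143, 143, 132, 130, 130, 118
The 2 values of 143 occupy positions 1–2 → each gets rank 2.
The 2 values of 130 occupy positions 4–5 → each gets rank 5.
Ben has value 143 mmHg → rank 2.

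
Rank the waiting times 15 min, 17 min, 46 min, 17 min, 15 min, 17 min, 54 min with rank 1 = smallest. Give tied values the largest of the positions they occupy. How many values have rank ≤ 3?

Sorted (ascending): 15, 15, 17, 17, 17, 46, 54
The 2 values of 15 occupy positions 1–2 → each gets rank 2.
The 3 values of 17 occupy positions 3–5 → each gets rank 5.
Ranks ≤ 3: {2, 2} → 2 values.

2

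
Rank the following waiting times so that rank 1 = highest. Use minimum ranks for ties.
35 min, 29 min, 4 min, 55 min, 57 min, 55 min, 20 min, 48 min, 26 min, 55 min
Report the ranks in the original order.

Sorted (descending): 57, 55, 55, 55, 48, 35, 29, 26, 20, 4
The 3 values of 55 occupy positions 2–4 → each gets rank 2.

6, 7, 10, 2, 1, 2, 9, 5, 8, 2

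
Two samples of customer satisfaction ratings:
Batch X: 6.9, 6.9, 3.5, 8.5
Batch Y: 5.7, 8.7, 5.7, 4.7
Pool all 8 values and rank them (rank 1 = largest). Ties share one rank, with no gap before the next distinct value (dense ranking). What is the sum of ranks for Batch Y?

14

Sorted (descending): 8.7, 8.5, 6.9, 6.9, 5.7, 5.7, 4.7, 3.5
The 2 values of 6.9 share dense rank 3.
The 2 values of 5.7 share dense rank 4.
Remaining distinct values take the next consecutive integers.
Batch Y values → pooled ranks: 5.7→4, 8.7→1, 5.7→4, 4.7→5
Rank sum = 4 + 1 + 4 + 5 = 14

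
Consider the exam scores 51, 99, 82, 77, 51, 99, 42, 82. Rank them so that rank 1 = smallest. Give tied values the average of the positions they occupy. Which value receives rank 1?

42

Sorted (ascending): 42, 51, 51, 77, 82, 82, 99, 99
The 2 values of 51 occupy positions 2–3 → average rank (2+3)/2 = 2.5.
The 2 values of 82 occupy positions 5–6 → average rank (5+6)/2 = 5.5.
The 2 values of 99 occupy positions 7–8 → average rank (7+8)/2 = 7.5.
Rank 1 → value 42.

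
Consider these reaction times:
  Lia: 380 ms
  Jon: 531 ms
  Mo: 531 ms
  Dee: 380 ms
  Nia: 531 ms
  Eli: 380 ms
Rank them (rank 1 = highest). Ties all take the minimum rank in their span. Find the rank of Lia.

4

Sorted (descending): 531, 531, 531, 380, 380, 380
The 3 values of 531 occupy positions 1–3 → each gets rank 1.
The 3 values of 380 occupy positions 4–6 → each gets rank 4.
Lia has value 380 ms → rank 4.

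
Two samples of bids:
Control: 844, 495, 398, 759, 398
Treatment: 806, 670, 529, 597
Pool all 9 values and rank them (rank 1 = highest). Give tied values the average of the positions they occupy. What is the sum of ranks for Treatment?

Sorted (descending): 844, 806, 759, 670, 597, 529, 495, 398, 398
The 2 values of 398 occupy positions 8–9 → average rank (8+9)/2 = 8.5.
Treatment values → pooled ranks: 806→2, 670→4, 529→6, 597→5
Rank sum = 2 + 4 + 6 + 5 = 17

17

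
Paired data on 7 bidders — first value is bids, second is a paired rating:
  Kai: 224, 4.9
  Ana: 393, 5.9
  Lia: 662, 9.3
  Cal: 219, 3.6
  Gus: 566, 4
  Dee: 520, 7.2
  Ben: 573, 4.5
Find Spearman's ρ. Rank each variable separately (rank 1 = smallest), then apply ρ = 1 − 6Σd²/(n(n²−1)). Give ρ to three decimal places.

0.464

Ranks of variable 1: 2, 3, 7, 1, 5, 4, 6
Ranks of variable 2: 4, 5, 7, 1, 2, 6, 3
d = r₁ − r₂: -2, -2, 0, 0, 3, -2, 3
d²: 4, 4, 0, 0, 9, 4, 9; Σd² = 30
ρ = 1 − 6·30/(7·48) = 1 − 180/336 = 0.464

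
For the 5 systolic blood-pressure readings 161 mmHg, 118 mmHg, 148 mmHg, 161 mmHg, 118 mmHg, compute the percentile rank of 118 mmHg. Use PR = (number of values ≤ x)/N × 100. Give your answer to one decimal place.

40.0

N = 5.
Strictly below 118: 0. Equal to 118: 2.
PR = 2/5 × 100 = 40.0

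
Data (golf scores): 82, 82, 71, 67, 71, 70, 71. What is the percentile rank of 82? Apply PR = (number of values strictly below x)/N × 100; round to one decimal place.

71.4

N = 7.
Strictly below 82: 5. Equal to 82: 2.
PR = 5/7 × 100 = 71.4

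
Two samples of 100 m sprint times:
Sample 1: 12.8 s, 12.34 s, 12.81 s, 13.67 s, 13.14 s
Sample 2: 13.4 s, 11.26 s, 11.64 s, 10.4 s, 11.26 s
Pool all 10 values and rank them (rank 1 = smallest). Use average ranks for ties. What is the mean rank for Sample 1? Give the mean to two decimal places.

7.20

Sorted (ascending): 10.4, 11.26, 11.26, 11.64, 12.34, 12.8, 12.81, 13.14, 13.4, 13.67
The 2 values of 11.26 occupy positions 2–3 → average rank (2+3)/2 = 2.5.
Sample 1 values → pooled ranks: 12.8→6, 12.34→5, 12.81→7, 13.67→10, 13.14→8
Mean rank = (6 + 5 + 7 + 10 + 8) / 5 = 7.20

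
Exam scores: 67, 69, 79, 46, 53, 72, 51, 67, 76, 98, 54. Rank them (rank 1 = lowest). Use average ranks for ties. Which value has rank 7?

69

Sorted (ascending): 46, 51, 53, 54, 67, 67, 69, 72, 76, 79, 98
The 2 values of 67 occupy positions 5–6 → average rank (5+6)/2 = 5.5.
Rank 7 → value 69.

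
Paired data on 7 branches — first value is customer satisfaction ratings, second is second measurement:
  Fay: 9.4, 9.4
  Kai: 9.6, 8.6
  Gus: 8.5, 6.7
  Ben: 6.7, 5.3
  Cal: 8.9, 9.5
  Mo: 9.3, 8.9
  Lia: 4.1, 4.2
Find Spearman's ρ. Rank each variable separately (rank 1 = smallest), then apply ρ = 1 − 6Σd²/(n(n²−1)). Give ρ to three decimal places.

Ranks of variable 1: 6, 7, 3, 2, 4, 5, 1
Ranks of variable 2: 6, 4, 3, 2, 7, 5, 1
d = r₁ − r₂: 0, 3, 0, 0, -3, 0, 0
d²: 0, 9, 0, 0, 9, 0, 0; Σd² = 18
ρ = 1 − 6·18/(7·48) = 1 − 108/336 = 0.679

0.679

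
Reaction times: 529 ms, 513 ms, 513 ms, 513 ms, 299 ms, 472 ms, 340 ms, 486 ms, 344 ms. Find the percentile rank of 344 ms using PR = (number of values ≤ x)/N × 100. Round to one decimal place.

33.3

N = 9.
Strictly below 344: 2. Equal to 344: 1.
PR = 3/9 × 100 = 33.3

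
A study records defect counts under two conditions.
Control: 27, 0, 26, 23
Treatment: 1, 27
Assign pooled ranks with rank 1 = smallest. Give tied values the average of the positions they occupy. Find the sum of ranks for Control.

Sorted (ascending): 0, 1, 23, 26, 27, 27
The 2 values of 27 occupy positions 5–6 → average rank (5+6)/2 = 5.5.
Control values → pooled ranks: 27→5.5, 0→1, 26→4, 23→3
Rank sum = 5.5 + 1 + 4 + 3 = 13.5

13.5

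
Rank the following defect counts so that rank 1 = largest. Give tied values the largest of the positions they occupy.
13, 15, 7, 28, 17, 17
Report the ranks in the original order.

5, 4, 6, 1, 3, 3

Sorted (descending): 28, 17, 17, 15, 13, 7
The 2 values of 17 occupy positions 2–3 → each gets rank 3.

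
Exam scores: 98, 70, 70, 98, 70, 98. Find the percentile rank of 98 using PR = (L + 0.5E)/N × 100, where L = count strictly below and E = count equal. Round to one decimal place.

75.0

N = 6.
Strictly below 98: 3. Equal to 98: 3.
PR = (3 + 0.5·3)/6 × 100 = 75.0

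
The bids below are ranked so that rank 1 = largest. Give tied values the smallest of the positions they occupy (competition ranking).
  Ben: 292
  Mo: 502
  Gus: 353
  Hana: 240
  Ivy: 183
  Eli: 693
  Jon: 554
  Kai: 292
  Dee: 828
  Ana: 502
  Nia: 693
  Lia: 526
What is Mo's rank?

6

Sorted (descending): 828, 693, 693, 554, 526, 502, 502, 353, 292, 292, 240, 183
The 2 values of 693 occupy positions 2–3 → each gets rank 2.
The 2 values of 502 occupy positions 6–7 → each gets rank 6.
The 2 values of 292 occupy positions 9–10 → each gets rank 9.
Mo has value 502 → rank 6.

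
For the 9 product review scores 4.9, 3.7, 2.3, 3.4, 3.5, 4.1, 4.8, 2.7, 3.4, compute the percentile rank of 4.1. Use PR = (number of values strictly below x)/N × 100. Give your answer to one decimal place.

66.7

N = 9.
Strictly below 4.1: 6. Equal to 4.1: 1.
PR = 6/9 × 100 = 66.7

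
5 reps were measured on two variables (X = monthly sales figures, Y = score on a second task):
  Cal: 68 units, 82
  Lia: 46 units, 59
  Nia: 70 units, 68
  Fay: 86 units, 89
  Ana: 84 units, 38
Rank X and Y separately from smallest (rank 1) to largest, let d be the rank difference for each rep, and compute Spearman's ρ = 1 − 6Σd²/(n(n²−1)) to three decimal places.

Ranks of variable 1: 2, 1, 3, 5, 4
Ranks of variable 2: 4, 2, 3, 5, 1
d = r₁ − r₂: -2, -1, 0, 0, 3
d²: 4, 1, 0, 0, 9; Σd² = 14
ρ = 1 − 6·14/(5·24) = 1 − 84/120 = 0.300

0.300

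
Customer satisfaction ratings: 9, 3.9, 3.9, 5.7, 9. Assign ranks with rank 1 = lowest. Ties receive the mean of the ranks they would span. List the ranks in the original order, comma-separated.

Sorted (ascending): 3.9, 3.9, 5.7, 9, 9
The 2 values of 3.9 occupy positions 1–2 → average rank (1+2)/2 = 1.5.
The 2 values of 9 occupy positions 4–5 → average rank (4+5)/2 = 4.5.

4.5, 1.5, 1.5, 3, 4.5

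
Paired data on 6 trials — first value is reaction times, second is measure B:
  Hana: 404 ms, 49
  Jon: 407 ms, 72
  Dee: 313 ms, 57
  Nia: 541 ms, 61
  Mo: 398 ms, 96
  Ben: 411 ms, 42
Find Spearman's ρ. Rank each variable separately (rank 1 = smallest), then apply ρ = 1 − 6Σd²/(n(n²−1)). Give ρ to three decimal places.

Ranks of variable 1: 3, 4, 1, 6, 2, 5
Ranks of variable 2: 2, 5, 3, 4, 6, 1
d = r₁ − r₂: 1, -1, -2, 2, -4, 4
d²: 1, 1, 4, 4, 16, 16; Σd² = 42
ρ = 1 − 6·42/(6·35) = 1 − 252/210 = -0.200

-0.200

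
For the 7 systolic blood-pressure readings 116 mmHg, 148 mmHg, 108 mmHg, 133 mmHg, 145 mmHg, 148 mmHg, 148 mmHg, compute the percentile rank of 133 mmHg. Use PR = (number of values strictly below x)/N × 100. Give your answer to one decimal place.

28.6

N = 7.
Strictly below 133: 2. Equal to 133: 1.
PR = 2/7 × 100 = 28.6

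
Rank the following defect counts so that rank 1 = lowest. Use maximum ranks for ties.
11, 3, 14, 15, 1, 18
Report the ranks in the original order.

3, 2, 4, 5, 1, 6

Sorted (ascending): 1, 3, 11, 14, 15, 18
No ties — each value takes its position as its rank.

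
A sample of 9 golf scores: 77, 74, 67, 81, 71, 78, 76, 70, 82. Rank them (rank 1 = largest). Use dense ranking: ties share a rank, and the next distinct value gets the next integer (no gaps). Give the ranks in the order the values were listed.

4, 6, 9, 2, 7, 3, 5, 8, 1

Sorted (descending): 82, 81, 78, 77, 76, 74, 71, 70, 67
No ties — each value takes its position as its rank.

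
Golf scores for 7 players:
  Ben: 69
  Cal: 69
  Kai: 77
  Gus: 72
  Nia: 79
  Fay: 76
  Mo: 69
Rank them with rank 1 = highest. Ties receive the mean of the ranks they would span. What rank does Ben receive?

Sorted (descending): 79, 77, 76, 72, 69, 69, 69
The 3 values of 69 occupy positions 5–7 → average rank 6.
Ben has value 69 → rank 6.

6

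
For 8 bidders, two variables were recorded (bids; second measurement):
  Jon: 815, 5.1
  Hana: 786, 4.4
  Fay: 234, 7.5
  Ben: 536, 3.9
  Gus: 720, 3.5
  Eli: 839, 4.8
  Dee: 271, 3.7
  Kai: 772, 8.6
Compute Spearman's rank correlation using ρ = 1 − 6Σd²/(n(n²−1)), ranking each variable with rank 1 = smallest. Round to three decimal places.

0.190

Ranks of variable 1: 7, 6, 1, 3, 4, 8, 2, 5
Ranks of variable 2: 6, 4, 7, 3, 1, 5, 2, 8
d = r₁ − r₂: 1, 2, -6, 0, 3, 3, 0, -3
d²: 1, 4, 36, 0, 9, 9, 0, 9; Σd² = 68
ρ = 1 − 6·68/(8·63) = 1 − 408/504 = 0.190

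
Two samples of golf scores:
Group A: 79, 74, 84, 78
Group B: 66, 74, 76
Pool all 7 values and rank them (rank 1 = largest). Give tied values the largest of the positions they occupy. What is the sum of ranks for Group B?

Sorted (descending): 84, 79, 78, 76, 74, 74, 66
The 2 values of 74 occupy positions 5–6 → each gets rank 6.
Group B values → pooled ranks: 66→7, 74→6, 76→4
Rank sum = 7 + 6 + 4 = 17

17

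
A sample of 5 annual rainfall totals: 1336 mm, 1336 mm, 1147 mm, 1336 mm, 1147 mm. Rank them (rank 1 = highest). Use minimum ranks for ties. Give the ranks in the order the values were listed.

1, 1, 4, 1, 4

Sorted (descending): 1336, 1336, 1336, 1147, 1147
The 3 values of 1336 occupy positions 1–3 → each gets rank 1.
The 2 values of 1147 occupy positions 4–5 → each gets rank 4.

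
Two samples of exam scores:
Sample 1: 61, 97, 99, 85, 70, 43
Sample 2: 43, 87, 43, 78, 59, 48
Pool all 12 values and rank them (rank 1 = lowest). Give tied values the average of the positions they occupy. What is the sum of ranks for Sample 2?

31

Sorted (ascending): 43, 43, 43, 48, 59, 61, 70, 78, 85, 87, 97, 99
The 3 values of 43 occupy positions 1–3 → average rank 2.
Sample 2 values → pooled ranks: 43→2, 87→10, 43→2, 78→8, 59→5, 48→4
Rank sum = 2 + 10 + 2 + 8 + 5 + 4 = 31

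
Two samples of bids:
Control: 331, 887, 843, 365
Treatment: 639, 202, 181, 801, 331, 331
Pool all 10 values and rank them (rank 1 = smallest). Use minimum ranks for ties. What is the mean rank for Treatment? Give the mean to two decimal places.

Sorted (ascending): 181, 202, 331, 331, 331, 365, 639, 801, 843, 887
The 3 values of 331 occupy positions 3–5 → each gets rank 3.
Treatment values → pooled ranks: 639→7, 202→2, 181→1, 801→8, 331→3, 331→3
Mean rank = (7 + 2 + 1 + 8 + 3 + 3) / 6 = 4.00

4.00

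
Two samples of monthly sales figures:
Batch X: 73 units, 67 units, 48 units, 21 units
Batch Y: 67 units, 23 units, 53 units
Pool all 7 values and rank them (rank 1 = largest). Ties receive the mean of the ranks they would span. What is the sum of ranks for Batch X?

Sorted (descending): 73, 67, 67, 53, 48, 23, 21
The 2 values of 67 occupy positions 2–3 → average rank (2+3)/2 = 2.5.
Batch X values → pooled ranks: 73→1, 67→2.5, 48→5, 21→7
Rank sum = 1 + 2.5 + 5 + 7 = 15.5

15.5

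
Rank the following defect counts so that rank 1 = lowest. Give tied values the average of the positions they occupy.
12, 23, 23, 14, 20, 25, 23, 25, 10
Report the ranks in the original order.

2, 6, 6, 3, 4, 8.5, 6, 8.5, 1

Sorted (ascending): 10, 12, 14, 20, 23, 23, 23, 25, 25
The 3 values of 23 occupy positions 5–7 → average rank 6.
The 2 values of 25 occupy positions 8–9 → average rank (8+9)/2 = 8.5.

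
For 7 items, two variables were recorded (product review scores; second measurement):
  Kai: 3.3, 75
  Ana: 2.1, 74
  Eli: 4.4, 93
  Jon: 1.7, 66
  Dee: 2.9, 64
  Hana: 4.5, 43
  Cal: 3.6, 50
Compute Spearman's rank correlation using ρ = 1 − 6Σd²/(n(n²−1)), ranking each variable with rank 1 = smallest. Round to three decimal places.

Ranks of variable 1: 4, 2, 6, 1, 3, 7, 5
Ranks of variable 2: 6, 5, 7, 4, 3, 1, 2
d = r₁ − r₂: -2, -3, -1, -3, 0, 6, 3
d²: 4, 9, 1, 9, 0, 36, 9; Σd² = 68
ρ = 1 − 6·68/(7·48) = 1 − 408/336 = -0.214

-0.214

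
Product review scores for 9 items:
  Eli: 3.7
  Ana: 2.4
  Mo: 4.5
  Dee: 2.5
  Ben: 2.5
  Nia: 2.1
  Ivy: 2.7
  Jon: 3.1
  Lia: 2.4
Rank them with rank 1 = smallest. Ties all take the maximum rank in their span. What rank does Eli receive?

Sorted (ascending): 2.1, 2.4, 2.4, 2.5, 2.5, 2.7, 3.1, 3.7, 4.5
The 2 values of 2.4 occupy positions 2–3 → each gets rank 3.
The 2 values of 2.5 occupy positions 4–5 → each gets rank 5.
Eli has value 3.7 → rank 8.

8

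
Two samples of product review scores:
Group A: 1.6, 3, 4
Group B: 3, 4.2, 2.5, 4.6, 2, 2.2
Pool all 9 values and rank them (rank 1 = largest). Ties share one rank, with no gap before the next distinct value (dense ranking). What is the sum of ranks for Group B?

Sorted (descending): 4.6, 4.2, 4, 3, 3, 2.5, 2.2, 2, 1.6
The 2 values of 3 share dense rank 4.
Remaining distinct values take the next consecutive integers.
Group B values → pooled ranks: 3→4, 4.2→2, 2.5→5, 4.6→1, 2→7, 2.2→6
Rank sum = 4 + 2 + 5 + 1 + 7 + 6 = 25

25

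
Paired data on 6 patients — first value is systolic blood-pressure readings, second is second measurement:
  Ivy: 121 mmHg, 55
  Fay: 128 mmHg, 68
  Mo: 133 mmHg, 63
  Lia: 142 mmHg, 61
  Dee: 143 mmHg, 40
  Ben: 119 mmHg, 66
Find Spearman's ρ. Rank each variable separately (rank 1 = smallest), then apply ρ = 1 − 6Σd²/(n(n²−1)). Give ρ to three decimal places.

-0.543

Ranks of variable 1: 2, 3, 4, 5, 6, 1
Ranks of variable 2: 2, 6, 4, 3, 1, 5
d = r₁ − r₂: 0, -3, 0, 2, 5, -4
d²: 0, 9, 0, 4, 25, 16; Σd² = 54
ρ = 1 − 6·54/(6·35) = 1 − 324/210 = -0.543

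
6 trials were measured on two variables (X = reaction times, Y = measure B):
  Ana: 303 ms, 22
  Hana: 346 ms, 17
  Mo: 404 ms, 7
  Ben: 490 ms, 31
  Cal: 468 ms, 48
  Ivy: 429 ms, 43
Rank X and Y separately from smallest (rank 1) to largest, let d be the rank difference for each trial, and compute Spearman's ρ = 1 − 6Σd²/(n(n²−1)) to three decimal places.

Ranks of variable 1: 1, 2, 3, 6, 5, 4
Ranks of variable 2: 3, 2, 1, 4, 6, 5
d = r₁ − r₂: -2, 0, 2, 2, -1, -1
d²: 4, 0, 4, 4, 1, 1; Σd² = 14
ρ = 1 − 6·14/(6·35) = 1 − 84/210 = 0.600

0.600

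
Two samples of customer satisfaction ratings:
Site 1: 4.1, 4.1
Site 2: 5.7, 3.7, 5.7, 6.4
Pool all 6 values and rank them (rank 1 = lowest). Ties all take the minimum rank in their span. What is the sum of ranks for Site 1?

Sorted (ascending): 3.7, 4.1, 4.1, 5.7, 5.7, 6.4
The 2 values of 4.1 occupy positions 2–3 → each gets rank 2.
The 2 values of 5.7 occupy positions 4–5 → each gets rank 4.
Site 1 values → pooled ranks: 4.1→2, 4.1→2
Rank sum = 2 + 2 = 4

4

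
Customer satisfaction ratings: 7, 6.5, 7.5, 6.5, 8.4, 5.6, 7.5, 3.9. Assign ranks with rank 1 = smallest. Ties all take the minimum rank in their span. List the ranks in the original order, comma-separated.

Sorted (ascending): 3.9, 5.6, 6.5, 6.5, 7, 7.5, 7.5, 8.4
The 2 values of 6.5 occupy positions 3–4 → each gets rank 3.
The 2 values of 7.5 occupy positions 6–7 → each gets rank 6.

5, 3, 6, 3, 8, 2, 6, 1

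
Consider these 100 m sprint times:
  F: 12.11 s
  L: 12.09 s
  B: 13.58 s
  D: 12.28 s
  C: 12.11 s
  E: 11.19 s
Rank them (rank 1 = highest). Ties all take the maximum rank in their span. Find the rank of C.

Sorted (descending): 13.58, 12.28, 12.11, 12.11, 12.09, 11.19
The 2 values of 12.11 occupy positions 3–4 → each gets rank 4.
C has value 12.11 s → rank 4.

4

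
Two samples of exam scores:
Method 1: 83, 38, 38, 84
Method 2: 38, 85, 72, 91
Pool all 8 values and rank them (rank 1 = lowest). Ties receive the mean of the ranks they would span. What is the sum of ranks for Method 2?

21

Sorted (ascending): 38, 38, 38, 72, 83, 84, 85, 91
The 3 values of 38 occupy positions 1–3 → average rank 2.
Method 2 values → pooled ranks: 38→2, 85→7, 72→4, 91→8
Rank sum = 2 + 7 + 4 + 8 = 21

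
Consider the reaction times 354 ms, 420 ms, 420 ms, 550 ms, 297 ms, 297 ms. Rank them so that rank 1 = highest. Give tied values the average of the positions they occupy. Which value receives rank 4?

Sorted (descending): 550, 420, 420, 354, 297, 297
The 2 values of 420 occupy positions 2–3 → average rank (2+3)/2 = 2.5.
The 2 values of 297 occupy positions 5–6 → average rank (5+6)/2 = 5.5.
Rank 4 → value 354.

354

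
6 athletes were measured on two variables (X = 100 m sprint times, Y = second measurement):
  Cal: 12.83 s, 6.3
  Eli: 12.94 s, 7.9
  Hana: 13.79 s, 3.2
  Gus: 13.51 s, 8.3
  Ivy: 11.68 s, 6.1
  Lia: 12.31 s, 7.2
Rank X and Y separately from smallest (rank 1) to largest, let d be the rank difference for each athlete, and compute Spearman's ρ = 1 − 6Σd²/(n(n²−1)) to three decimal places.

0.086

Ranks of variable 1: 3, 4, 6, 5, 1, 2
Ranks of variable 2: 3, 5, 1, 6, 2, 4
d = r₁ − r₂: 0, -1, 5, -1, -1, -2
d²: 0, 1, 25, 1, 1, 4; Σd² = 32
ρ = 1 − 6·32/(6·35) = 1 − 192/210 = 0.086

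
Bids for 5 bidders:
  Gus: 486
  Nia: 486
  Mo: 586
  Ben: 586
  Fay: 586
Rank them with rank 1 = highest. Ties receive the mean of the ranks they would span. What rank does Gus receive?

4.5

Sorted (descending): 586, 586, 586, 486, 486
The 3 values of 586 occupy positions 1–3 → average rank 2.
The 2 values of 486 occupy positions 4–5 → average rank (4+5)/2 = 4.5.
Gus has value 486 → rank 4.5.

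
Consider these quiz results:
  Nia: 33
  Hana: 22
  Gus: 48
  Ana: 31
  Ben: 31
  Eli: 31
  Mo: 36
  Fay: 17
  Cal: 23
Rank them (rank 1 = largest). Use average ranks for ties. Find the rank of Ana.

Sorted (descending): 48, 36, 33, 31, 31, 31, 23, 22, 17
The 3 values of 31 occupy positions 4–6 → average rank 5.
Ana has value 31 → rank 5.

5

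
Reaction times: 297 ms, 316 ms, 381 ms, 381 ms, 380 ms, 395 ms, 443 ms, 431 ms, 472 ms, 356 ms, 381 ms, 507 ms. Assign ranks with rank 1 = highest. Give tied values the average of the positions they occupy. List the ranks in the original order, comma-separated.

12, 11, 7, 7, 9, 5, 3, 4, 2, 10, 7, 1

Sorted (descending): 507, 472, 443, 431, 395, 381, 381, 381, 380, 356, 316, 297
The 3 values of 381 occupy positions 6–8 → average rank 7.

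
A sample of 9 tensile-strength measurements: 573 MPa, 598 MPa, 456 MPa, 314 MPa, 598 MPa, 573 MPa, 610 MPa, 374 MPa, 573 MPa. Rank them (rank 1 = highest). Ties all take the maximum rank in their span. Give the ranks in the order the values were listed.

Sorted (descending): 610, 598, 598, 573, 573, 573, 456, 374, 314
The 2 values of 598 occupy positions 2–3 → each gets rank 3.
The 3 values of 573 occupy positions 4–6 → each gets rank 6.

6, 3, 7, 9, 3, 6, 1, 8, 6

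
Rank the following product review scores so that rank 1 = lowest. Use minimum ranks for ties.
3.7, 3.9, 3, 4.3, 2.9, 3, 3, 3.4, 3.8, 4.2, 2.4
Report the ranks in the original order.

Sorted (ascending): 2.4, 2.9, 3, 3, 3, 3.4, 3.7, 3.8, 3.9, 4.2, 4.3
The 3 values of 3 occupy positions 3–5 → each gets rank 3.

7, 9, 3, 11, 2, 3, 3, 6, 8, 10, 1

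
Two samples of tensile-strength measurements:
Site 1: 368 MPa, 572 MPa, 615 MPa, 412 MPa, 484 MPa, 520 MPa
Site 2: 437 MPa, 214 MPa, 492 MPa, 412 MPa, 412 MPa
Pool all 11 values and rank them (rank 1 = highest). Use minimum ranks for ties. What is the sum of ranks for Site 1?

Sorted (descending): 615, 572, 520, 492, 484, 437, 412, 412, 412, 368, 214
The 3 values of 412 occupy positions 7–9 → each gets rank 7.
Site 1 values → pooled ranks: 368→10, 572→2, 615→1, 412→7, 484→5, 520→3
Rank sum = 10 + 2 + 1 + 7 + 5 + 3 = 28

28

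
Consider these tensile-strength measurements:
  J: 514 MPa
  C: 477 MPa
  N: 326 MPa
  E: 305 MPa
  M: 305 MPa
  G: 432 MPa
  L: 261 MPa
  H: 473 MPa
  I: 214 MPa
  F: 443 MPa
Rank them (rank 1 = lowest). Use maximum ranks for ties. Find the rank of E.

4

Sorted (ascending): 214, 261, 305, 305, 326, 432, 443, 473, 477, 514
The 2 values of 305 occupy positions 3–4 → each gets rank 4.
E has value 305 MPa → rank 4.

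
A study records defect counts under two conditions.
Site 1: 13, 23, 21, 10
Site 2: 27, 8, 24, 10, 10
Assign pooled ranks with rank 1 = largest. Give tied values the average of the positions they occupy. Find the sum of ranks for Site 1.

Sorted (descending): 27, 24, 23, 21, 13, 10, 10, 10, 8
The 3 values of 10 occupy positions 6–8 → average rank 7.
Site 1 values → pooled ranks: 13→5, 23→3, 21→4, 10→7
Rank sum = 5 + 3 + 4 + 7 = 19

19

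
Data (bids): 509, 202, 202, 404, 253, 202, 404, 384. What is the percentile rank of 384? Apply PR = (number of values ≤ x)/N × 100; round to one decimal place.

62.5

N = 8.
Strictly below 384: 4. Equal to 384: 1.
PR = 5/8 × 100 = 62.5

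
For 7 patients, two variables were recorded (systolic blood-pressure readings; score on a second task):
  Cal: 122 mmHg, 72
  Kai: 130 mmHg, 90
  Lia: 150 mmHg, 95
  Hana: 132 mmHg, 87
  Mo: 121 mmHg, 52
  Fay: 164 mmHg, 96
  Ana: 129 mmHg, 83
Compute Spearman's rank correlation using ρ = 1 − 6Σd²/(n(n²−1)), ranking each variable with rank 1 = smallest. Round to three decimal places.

Ranks of variable 1: 2, 4, 6, 5, 1, 7, 3
Ranks of variable 2: 2, 5, 6, 4, 1, 7, 3
d = r₁ − r₂: 0, -1, 0, 1, 0, 0, 0
d²: 0, 1, 0, 1, 0, 0, 0; Σd² = 2
ρ = 1 − 6·2/(7·48) = 1 − 12/336 = 0.964

0.964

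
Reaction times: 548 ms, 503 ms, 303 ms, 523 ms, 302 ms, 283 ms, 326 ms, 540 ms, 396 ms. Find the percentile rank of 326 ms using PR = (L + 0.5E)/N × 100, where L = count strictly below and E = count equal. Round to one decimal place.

38.9

N = 9.
Strictly below 326: 3. Equal to 326: 1.
PR = (3 + 0.5·1)/9 × 100 = 38.9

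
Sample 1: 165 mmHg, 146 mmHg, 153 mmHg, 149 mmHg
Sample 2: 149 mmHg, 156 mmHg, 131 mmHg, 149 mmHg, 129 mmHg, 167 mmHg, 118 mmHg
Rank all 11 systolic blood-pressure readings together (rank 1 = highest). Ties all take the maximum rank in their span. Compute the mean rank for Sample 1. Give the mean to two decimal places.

5.25

Sorted (descending): 167, 165, 156, 153, 149, 149, 149, 146, 131, 129, 118
The 3 values of 149 occupy positions 5–7 → each gets rank 7.
Sample 1 values → pooled ranks: 165→2, 146→8, 153→4, 149→7
Mean rank = (2 + 8 + 4 + 7) / 4 = 5.25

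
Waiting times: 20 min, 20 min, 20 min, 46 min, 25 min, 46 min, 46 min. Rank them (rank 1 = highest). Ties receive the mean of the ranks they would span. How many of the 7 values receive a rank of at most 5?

4

Sorted (descending): 46, 46, 46, 25, 20, 20, 20
The 3 values of 46 occupy positions 1–3 → average rank 2.
The 3 values of 20 occupy positions 5–7 → average rank 6.
Ranks ≤ 5: {2, 2, 2, 4} → 4 values.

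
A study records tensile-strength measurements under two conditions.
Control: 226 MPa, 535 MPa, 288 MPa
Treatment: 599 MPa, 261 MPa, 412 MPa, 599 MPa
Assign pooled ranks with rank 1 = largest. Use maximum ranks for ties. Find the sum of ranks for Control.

15

Sorted (descending): 599, 599, 535, 412, 288, 261, 226
The 2 values of 599 occupy positions 1–2 → each gets rank 2.
Control values → pooled ranks: 226→7, 535→3, 288→5
Rank sum = 7 + 3 + 5 = 15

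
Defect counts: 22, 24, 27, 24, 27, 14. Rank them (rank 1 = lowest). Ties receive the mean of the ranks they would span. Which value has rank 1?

Sorted (ascending): 14, 22, 24, 24, 27, 27
The 2 values of 24 occupy positions 3–4 → average rank (3+4)/2 = 3.5.
The 2 values of 27 occupy positions 5–6 → average rank (5+6)/2 = 5.5.
Rank 1 → value 14.

14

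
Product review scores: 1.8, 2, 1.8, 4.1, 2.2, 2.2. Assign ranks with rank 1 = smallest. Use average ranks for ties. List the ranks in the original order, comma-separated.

Sorted (ascending): 1.8, 1.8, 2, 2.2, 2.2, 4.1
The 2 values of 1.8 occupy positions 1–2 → average rank (1+2)/2 = 1.5.
The 2 values of 2.2 occupy positions 4–5 → average rank (4+5)/2 = 4.5.

1.5, 3, 1.5, 6, 4.5, 4.5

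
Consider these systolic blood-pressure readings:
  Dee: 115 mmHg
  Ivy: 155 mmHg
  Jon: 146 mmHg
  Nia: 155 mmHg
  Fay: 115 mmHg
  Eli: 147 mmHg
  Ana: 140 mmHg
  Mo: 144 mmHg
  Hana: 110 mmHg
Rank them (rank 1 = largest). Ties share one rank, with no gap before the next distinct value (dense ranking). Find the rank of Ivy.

1

Sorted (descending): 155, 155, 147, 146, 144, 140, 115, 115, 110
The 2 values of 155 share dense rank 1.
The 2 values of 115 share dense rank 6.
Remaining distinct values take the next consecutive integers.
Ivy has value 155 mmHg → rank 1.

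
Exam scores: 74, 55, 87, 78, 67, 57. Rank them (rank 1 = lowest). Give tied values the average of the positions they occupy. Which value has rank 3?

67

Sorted (ascending): 55, 57, 67, 74, 78, 87
No ties — each value takes its position as its rank.
Rank 3 → value 67.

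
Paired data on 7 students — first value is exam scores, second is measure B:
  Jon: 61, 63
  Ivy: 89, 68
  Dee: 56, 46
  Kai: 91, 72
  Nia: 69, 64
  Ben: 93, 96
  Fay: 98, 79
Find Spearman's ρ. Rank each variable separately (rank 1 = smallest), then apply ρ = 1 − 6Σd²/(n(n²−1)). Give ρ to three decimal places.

Ranks of variable 1: 2, 4, 1, 5, 3, 6, 7
Ranks of variable 2: 2, 4, 1, 5, 3, 7, 6
d = r₁ − r₂: 0, 0, 0, 0, 0, -1, 1
d²: 0, 0, 0, 0, 0, 1, 1; Σd² = 2
ρ = 1 − 6·2/(7·48) = 1 − 12/336 = 0.964

0.964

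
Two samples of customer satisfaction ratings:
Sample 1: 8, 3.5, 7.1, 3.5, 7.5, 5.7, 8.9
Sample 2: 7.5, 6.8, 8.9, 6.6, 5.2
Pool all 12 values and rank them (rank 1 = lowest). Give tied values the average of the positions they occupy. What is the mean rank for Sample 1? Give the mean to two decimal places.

6.29

Sorted (ascending): 3.5, 3.5, 5.2, 5.7, 6.6, 6.8, 7.1, 7.5, 7.5, 8, 8.9, 8.9
The 2 values of 3.5 occupy positions 1–2 → average rank (1+2)/2 = 1.5.
The 2 values of 7.5 occupy positions 8–9 → average rank (8+9)/2 = 8.5.
The 2 values of 8.9 occupy positions 11–12 → average rank (11+12)/2 = 11.5.
Sample 1 values → pooled ranks: 8→10, 3.5→1.5, 7.1→7, 3.5→1.5, 7.5→8.5, 5.7→4, 8.9→11.5
Mean rank = (10 + 1.5 + 7 + 1.5 + 8.5 + 4 + 11.5) / 7 = 6.29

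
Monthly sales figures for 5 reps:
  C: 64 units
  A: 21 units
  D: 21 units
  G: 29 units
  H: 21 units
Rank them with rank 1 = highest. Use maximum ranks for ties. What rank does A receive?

Sorted (descending): 64, 29, 21, 21, 21
The 3 values of 21 occupy positions 3–5 → each gets rank 5.
A has value 21 units → rank 5.

5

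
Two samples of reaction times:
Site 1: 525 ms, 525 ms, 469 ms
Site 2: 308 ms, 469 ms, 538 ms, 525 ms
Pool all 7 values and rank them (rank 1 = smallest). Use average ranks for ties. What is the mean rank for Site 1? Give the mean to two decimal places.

4.17

Sorted (ascending): 308, 469, 469, 525, 525, 525, 538
The 2 values of 469 occupy positions 2–3 → average rank (2+3)/2 = 2.5.
The 3 values of 525 occupy positions 4–6 → average rank 5.
Site 1 values → pooled ranks: 525→5, 525→5, 469→2.5
Mean rank = (5 + 5 + 2.5) / 3 = 4.17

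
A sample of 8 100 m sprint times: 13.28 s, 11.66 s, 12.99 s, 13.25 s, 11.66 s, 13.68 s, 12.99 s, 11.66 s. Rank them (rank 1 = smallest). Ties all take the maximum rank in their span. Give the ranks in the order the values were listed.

7, 3, 5, 6, 3, 8, 5, 3

Sorted (ascending): 11.66, 11.66, 11.66, 12.99, 12.99, 13.25, 13.28, 13.68
The 3 values of 11.66 occupy positions 1–3 → each gets rank 3.
The 2 values of 12.99 occupy positions 4–5 → each gets rank 5.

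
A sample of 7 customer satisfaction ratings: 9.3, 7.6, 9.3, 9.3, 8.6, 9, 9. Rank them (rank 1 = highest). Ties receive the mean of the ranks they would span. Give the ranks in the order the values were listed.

Sorted (descending): 9.3, 9.3, 9.3, 9, 9, 8.6, 7.6
The 3 values of 9.3 occupy positions 1–3 → average rank 2.
The 2 values of 9 occupy positions 4–5 → average rank (4+5)/2 = 4.5.

2, 7, 2, 2, 6, 4.5, 4.5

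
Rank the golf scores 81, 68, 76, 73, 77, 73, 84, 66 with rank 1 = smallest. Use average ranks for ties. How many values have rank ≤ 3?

Sorted (ascending): 66, 68, 73, 73, 76, 77, 81, 84
The 2 values of 73 occupy positions 3–4 → average rank (3+4)/2 = 3.5.
Ranks ≤ 3: {1, 2} → 2 values.

2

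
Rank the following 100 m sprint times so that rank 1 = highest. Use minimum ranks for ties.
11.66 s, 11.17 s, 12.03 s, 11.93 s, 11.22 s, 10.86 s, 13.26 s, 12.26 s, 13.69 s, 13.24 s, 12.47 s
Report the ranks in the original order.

8, 10, 6, 7, 9, 11, 2, 5, 1, 3, 4

Sorted (descending): 13.69, 13.26, 13.24, 12.47, 12.26, 12.03, 11.93, 11.66, 11.22, 11.17, 10.86
No ties — each value takes its position as its rank.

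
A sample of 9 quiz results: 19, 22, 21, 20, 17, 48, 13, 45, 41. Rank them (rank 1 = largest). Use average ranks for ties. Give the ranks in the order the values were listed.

7, 4, 5, 6, 8, 1, 9, 2, 3

Sorted (descending): 48, 45, 41, 22, 21, 20, 19, 17, 13
No ties — each value takes its position as its rank.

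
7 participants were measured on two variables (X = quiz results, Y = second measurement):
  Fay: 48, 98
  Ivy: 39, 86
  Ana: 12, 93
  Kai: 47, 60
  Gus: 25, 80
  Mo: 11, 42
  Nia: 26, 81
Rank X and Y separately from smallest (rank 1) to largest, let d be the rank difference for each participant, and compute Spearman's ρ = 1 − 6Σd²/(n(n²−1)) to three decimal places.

Ranks of variable 1: 7, 5, 2, 6, 3, 1, 4
Ranks of variable 2: 7, 5, 6, 2, 3, 1, 4
d = r₁ − r₂: 0, 0, -4, 4, 0, 0, 0
d²: 0, 0, 16, 16, 0, 0, 0; Σd² = 32
ρ = 1 − 6·32/(7·48) = 1 − 192/336 = 0.429

0.429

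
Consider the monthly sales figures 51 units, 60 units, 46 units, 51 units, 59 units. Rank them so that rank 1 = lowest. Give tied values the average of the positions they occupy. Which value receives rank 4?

59

Sorted (ascending): 46, 51, 51, 59, 60
The 2 values of 51 occupy positions 2–3 → average rank (2+3)/2 = 2.5.
Rank 4 → value 59.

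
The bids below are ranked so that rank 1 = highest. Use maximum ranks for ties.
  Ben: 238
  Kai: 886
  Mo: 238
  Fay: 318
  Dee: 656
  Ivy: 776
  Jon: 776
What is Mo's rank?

Sorted (descending): 886, 776, 776, 656, 318, 238, 238
The 2 values of 776 occupy positions 2–3 → each gets rank 3.
The 2 values of 238 occupy positions 6–7 → each gets rank 7.
Mo has value 238 → rank 7.

7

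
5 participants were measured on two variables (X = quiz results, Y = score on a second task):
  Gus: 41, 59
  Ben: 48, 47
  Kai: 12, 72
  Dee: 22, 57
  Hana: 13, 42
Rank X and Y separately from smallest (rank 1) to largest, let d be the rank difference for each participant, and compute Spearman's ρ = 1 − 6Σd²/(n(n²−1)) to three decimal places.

Ranks of variable 1: 4, 5, 1, 3, 2
Ranks of variable 2: 4, 2, 5, 3, 1
d = r₁ − r₂: 0, 3, -4, 0, 1
d²: 0, 9, 16, 0, 1; Σd² = 26
ρ = 1 − 6·26/(5·24) = 1 − 156/120 = -0.300

-0.300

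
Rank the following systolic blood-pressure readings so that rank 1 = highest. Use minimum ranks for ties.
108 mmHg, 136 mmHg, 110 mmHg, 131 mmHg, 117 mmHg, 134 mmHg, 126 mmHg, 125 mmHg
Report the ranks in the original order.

Sorted (descending): 136, 134, 131, 126, 125, 117, 110, 108
No ties — each value takes its position as its rank.

8, 1, 7, 3, 6, 2, 4, 5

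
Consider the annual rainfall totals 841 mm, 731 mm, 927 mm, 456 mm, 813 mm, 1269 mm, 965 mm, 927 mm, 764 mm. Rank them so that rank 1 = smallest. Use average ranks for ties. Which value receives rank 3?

Sorted (ascending): 456, 731, 764, 813, 841, 927, 927, 965, 1269
The 2 values of 927 occupy positions 6–7 → average rank (6+7)/2 = 6.5.
Rank 3 → value 764.

764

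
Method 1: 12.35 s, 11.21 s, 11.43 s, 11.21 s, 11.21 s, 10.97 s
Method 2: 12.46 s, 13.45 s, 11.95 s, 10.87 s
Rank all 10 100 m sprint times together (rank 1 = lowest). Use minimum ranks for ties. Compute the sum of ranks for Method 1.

25

Sorted (ascending): 10.87, 10.97, 11.21, 11.21, 11.21, 11.43, 11.95, 12.35, 12.46, 13.45
The 3 values of 11.21 occupy positions 3–5 → each gets rank 3.
Method 1 values → pooled ranks: 12.35→8, 11.21→3, 11.43→6, 11.21→3, 11.21→3, 10.97→2
Rank sum = 8 + 3 + 6 + 3 + 3 + 2 = 25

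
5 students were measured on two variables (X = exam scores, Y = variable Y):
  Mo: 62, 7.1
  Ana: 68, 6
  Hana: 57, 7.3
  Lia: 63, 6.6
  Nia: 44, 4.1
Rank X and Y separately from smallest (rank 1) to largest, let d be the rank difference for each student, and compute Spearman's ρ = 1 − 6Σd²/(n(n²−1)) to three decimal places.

0.000

Ranks of variable 1: 3, 5, 2, 4, 1
Ranks of variable 2: 4, 2, 5, 3, 1
d = r₁ − r₂: -1, 3, -3, 1, 0
d²: 1, 9, 9, 1, 0; Σd² = 20
ρ = 1 − 6·20/(5·24) = 1 − 120/120 = 0.000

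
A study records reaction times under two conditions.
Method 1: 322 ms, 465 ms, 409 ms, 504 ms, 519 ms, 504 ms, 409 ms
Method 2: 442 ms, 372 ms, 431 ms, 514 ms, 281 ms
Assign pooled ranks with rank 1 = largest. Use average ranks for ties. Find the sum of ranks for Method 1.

41

Sorted (descending): 519, 514, 504, 504, 465, 442, 431, 409, 409, 372, 322, 281
The 2 values of 504 occupy positions 3–4 → average rank (3+4)/2 = 3.5.
The 2 values of 409 occupy positions 8–9 → average rank (8+9)/2 = 8.5.
Method 1 values → pooled ranks: 322→11, 465→5, 409→8.5, 504→3.5, 519→1, 504→3.5, 409→8.5
Rank sum = 11 + 5 + 8.5 + 3.5 + 1 + 3.5 + 8.5 = 41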